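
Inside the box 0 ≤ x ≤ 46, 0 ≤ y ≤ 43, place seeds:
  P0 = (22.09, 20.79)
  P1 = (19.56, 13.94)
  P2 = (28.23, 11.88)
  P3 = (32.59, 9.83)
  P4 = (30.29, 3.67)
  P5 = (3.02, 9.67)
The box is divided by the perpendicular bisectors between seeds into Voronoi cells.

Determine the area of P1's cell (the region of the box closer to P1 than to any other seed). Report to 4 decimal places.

Area of P1's cell: 196.0900

1. box [0,46]×[0,43]: [(0, 0) (46, 0) (46, 43) (0, 43)]
2. ⊥bis P1·P0 via (20.825,17.365): [(0, 25.0566) (0, 0) (46, 0) (46, 8.0668)]  |A|=761.8372
3. ⊥bis P1·P2 via (23.895,12.91): [(24.6204, 15.9632) (0, 25.0566) (0, 0) (20.8276, 0)]  |A|=474.689
4. ⊥bis P1·P3 via (26.075,11.885): [(24.6204, 15.9632) (0, 25.0566) (0, 0) (20.8276, 0)]  |A|=474.689
5. ⊥bis P1·P4 via (24.925,8.805): [(22.2574, 6.018) (24.6204, 15.9632) (0, 25.0566) (0, 0) (16.4975, 0)]  |A|=461.6598
6. ⊥bis P1·P5 via (11.29,11.805): [(22.2574, 6.018) (24.6204, 15.9632) (8.6983, 21.8439) (14.3376, 0) (16.4975, 0)]  |A|=196.09
7. canonical 5-gon: [(22.2574, 6.018) (24.6204, 15.9632) (8.6983, 21.8439) (14.3376, 0) (16.4975, 0)]
8. shoelace: 196.09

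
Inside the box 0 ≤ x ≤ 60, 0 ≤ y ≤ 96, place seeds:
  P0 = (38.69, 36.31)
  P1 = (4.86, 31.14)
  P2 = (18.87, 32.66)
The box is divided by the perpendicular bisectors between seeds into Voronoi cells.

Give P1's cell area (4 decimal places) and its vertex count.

Area of P1's cell: 971.3518 (4 vertices)

1. box [0,60]×[0,96]: [(0, 0) (60, 0) (60, 96) (0, 96)]
2. ⊥bis P1·P0 via (21.775,33.725): [(0, 0) (26.929, 0) (12.258, 96) (0, 96)]  |A|=1880.9714
3. ⊥bis P1·P2 via (11.865,31.9): [(0, 0) (15.326, 0) (4.9105, 96) (0, 96)]  |A|=971.3518
4. canonical 4-gon: [(0, 0) (15.326, 0) (4.9105, 96) (0, 96)]
5. shoelace: 971.3518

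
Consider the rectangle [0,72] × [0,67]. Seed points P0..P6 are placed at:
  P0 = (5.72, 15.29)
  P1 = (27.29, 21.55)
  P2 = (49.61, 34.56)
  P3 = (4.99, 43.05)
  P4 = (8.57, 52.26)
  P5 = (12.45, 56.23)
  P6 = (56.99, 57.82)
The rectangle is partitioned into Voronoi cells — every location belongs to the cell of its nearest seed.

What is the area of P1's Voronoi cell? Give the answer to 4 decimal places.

1. box [0,72]×[0,67]: [(0, 0) (72, 0) (72, 67) (0, 67)]
2. ⊥bis P1·P0 via (16.505,18.42): [(21.8508, 0) (72, 0) (72, 67) (2.4062, 67)]  |A|=4011.3896
3. ⊥bis P1·P2 via (38.45,28.055): [(21.8508, 0) (54.8028, 0) (15.7495, 67) (2.4062, 67)]  |A|=1550.8943
4. ⊥bis P1·P3 via (16.14,32.3): [(13.3243, 29.3796) (21.8508, 0) (54.8028, 0) (28.5019, 45.1219)]  |A|=1033.4987
5. ⊥bis P1·P4 via (17.93,36.905): [(24.357, 40.8227) (13.3243, 29.3796) (21.8508, 0) (54.8028, 0) (29.2643, 43.8141)]  |A|=1029.1495
6. ⊥bis P1·P5 via (19.87,38.89): [(24.3361, 40.8011) (13.3243, 29.3796) (21.8508, 0) (54.8028, 0) (29.6861, 43.0904)]  |A|=1026.7091
7. ⊥bis P1·P6 via (42.14,39.685): [(24.3361, 40.8011) (13.3243, 29.3796) (21.8508, 0) (54.8028, 0) (29.6861, 43.0904)]  |A|=1026.7091
8. canonical 5-gon: [(24.3361, 40.8011) (13.3243, 29.3796) (21.8508, 0) (54.8028, 0) (29.6861, 43.0904)]
9. shoelace: 1026.7091

Area of P1's cell: 1026.7091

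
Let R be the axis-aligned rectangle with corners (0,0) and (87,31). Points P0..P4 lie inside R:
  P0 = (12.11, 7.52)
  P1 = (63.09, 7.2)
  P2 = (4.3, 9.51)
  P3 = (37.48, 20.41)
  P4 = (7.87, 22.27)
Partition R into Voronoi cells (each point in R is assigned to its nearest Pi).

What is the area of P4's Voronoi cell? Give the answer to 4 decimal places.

1. box [0,87]×[0,31]: [(0, 0) (87, 0) (87, 31) (0, 31)]
2. ⊥bis P4·P0 via (9.99,14.895): [(0, 12.0233) (66.0156, 31) (0, 31)]  |A|=626.3796
3. ⊥bis P4·P1 via (35.48,14.735): [(0, 12.0233) (37.6973, 22.8597) (39.9189, 31) (0, 31)]  |A|=520.1614
4. ⊥bis P4·P2 via (6.085,15.89): [(0, 17.5925) (9.818, 14.8456) (37.6973, 22.8597) (39.9189, 31) (0, 31)]  |A|=492.8223
5. ⊥bis P4·P3 via (22.675,21.34): [(0, 17.5925) (9.818, 14.8456) (22.496, 18.4899) (23.2818, 31) (0, 31)]  |A|=331.739
6. canonical 5-gon: [(0, 17.5925) (9.818, 14.8456) (22.496, 18.4899) (23.2818, 31) (0, 31)]
7. shoelace: 331.739

Area of P4's cell: 331.7390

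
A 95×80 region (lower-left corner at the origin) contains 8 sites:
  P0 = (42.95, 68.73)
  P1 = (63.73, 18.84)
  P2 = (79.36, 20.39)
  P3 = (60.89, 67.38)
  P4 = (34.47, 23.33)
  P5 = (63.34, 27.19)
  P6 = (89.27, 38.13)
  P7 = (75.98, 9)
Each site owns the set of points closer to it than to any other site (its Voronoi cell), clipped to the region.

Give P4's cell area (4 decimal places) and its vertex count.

Area of P4's cell: 2327.8685 (5 vertices)

1. box [0,95]×[0,80]: [(0, 0) (95, 0) (95, 80) (0, 80)]
2. ⊥bis P4·P0 via (38.71,46.03): [(0, 53.2604) (0, 0) (95, 0) (95, 35.5159)]  |A|=4216.8759
3. ⊥bis P4·P1 via (49.1,21.085): [(52.5317, 43.4483) (0, 53.2604) (0, 0) (45.8645, 0)]  |A|=2395.2971
4. ⊥bis P4·P2 via (56.915,21.86): [(52.5317, 43.4483) (0, 53.2604) (0, 0) (45.8645, 0)]  |A|=2395.2971
5. ⊥bis P4·P3 via (47.68,45.355): [(52.3907, 42.5296) (50.1025, 43.9021) (0, 53.2604) (0, 0) (45.8645, 0)]  |A|=2394.1492
6. ⊥bis P4·P5 via (48.905,25.26): [(49.2941, 22.3499) (46.318, 44.6089) (0, 53.2604) (0, 0) (45.8645, 0)]  |A|=2327.8685
7. ⊥bis P4·P6 via (61.87,30.73): [(49.2941, 22.3499) (46.318, 44.6089) (0, 53.2604) (0, 0) (45.8645, 0)]  |A|=2327.8685
8. ⊥bis P4·P7 via (55.225,16.165): [(49.2941, 22.3499) (46.318, 44.6089) (0, 53.2604) (0, 0) (45.8645, 0)]  |A|=2327.8685
9. canonical 5-gon: [(49.2941, 22.3499) (46.318, 44.6089) (0, 53.2604) (0, 0) (45.8645, 0)]
10. shoelace: 2327.8685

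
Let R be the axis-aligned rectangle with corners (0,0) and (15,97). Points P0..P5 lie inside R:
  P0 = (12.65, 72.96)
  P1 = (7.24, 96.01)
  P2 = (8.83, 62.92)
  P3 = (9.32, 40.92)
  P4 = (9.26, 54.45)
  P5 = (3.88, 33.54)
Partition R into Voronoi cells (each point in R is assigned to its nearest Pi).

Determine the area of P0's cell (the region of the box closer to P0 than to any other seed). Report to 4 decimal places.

1. box [0,15]×[0,97]: [(0, 0) (15, 0) (15, 97) (0, 97)]
2. ⊥bis P0·P1 via (9.945,84.485): [(0, 82.1508) (0, 0) (15, 0) (15, 85.6714)]  |A|=1258.6671
3. ⊥bis P0·P2 via (10.74,67.94): [(0, 82.1508) (0, 72.0263) (15, 66.3192) (15, 85.6714)]  |A|=221.0759
4. ⊥bis P0·P3 via (10.985,56.94): [(0, 82.1508) (0, 72.0263) (15, 66.3192) (15, 85.6714)]  |A|=221.0759
5. ⊥bis P0·P4 via (10.955,63.705): [(0, 82.1508) (0, 72.0263) (15, 66.3192) (15, 85.6714)]  |A|=221.0759
6. ⊥bis P0·P5 via (8.265,53.25): [(0, 82.1508) (0, 72.0263) (15, 66.3192) (15, 85.6714)]  |A|=221.0759
7. canonical 4-gon: [(0, 82.1508) (0, 72.0263) (15, 66.3192) (15, 85.6714)]
8. shoelace: 221.0759

Area of P0's cell: 221.0759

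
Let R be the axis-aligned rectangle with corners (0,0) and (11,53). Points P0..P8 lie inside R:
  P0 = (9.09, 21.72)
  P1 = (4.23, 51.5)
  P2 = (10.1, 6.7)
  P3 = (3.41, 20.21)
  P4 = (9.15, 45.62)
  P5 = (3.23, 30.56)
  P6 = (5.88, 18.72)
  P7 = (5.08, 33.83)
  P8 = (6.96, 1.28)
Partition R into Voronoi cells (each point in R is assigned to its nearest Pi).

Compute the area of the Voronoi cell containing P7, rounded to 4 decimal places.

Area of P7's cell: 97.0202

1. box [0,11]×[0,53]: [(0, 0) (11, 0) (11, 53) (0, 53)]
2. ⊥bis P7·P0 via (7.085,27.775): [(0, 25.4289) (11, 29.0714) (11, 53) (0, 53)]  |A|=283.2483
3. ⊥bis P7·P1 via (4.655,42.665): [(0, 42.4411) (0, 25.4289) (11, 29.0714) (11, 42.9702)]  |A|=170.0104
4. ⊥bis P7·P2 via (7.59,20.265): [(0, 42.4411) (0, 25.4289) (11, 29.0714) (11, 42.9702)]  |A|=170.0104
5. ⊥bis P7·P3 via (4.245,27.02): [(0, 42.4411) (0, 27.5405) (4.6536, 26.9699) (11, 29.0714) (11, 42.9702)]  |A|=165.0972
6. ⊥bis P7·P4 via (7.115,39.725): [(0, 42.1812) (0, 27.5405) (4.6536, 26.9699) (11, 29.0714) (11, 38.3839)]  |A|=138.4427
7. ⊥bis P7·P5 via (4.155,32.195): [(0, 42.1812) (0, 34.5457) (10.165, 28.7949) (11, 29.0714) (11, 38.3839)]  |A|=97.0202
8. ⊥bis P7·P6 via (5.48,26.275): [(0, 42.1812) (0, 34.5457) (10.165, 28.7949) (11, 29.0714) (11, 38.3839)]  |A|=97.0202
9. ⊥bis P7·P8 via (6.02,17.555): [(0, 42.1812) (0, 34.5457) (10.165, 28.7949) (11, 29.0714) (11, 38.3839)]  |A|=97.0202
10. canonical 5-gon: [(0, 42.1812) (0, 34.5457) (10.165, 28.7949) (11, 29.0714) (11, 38.3839)]
11. shoelace: 97.0202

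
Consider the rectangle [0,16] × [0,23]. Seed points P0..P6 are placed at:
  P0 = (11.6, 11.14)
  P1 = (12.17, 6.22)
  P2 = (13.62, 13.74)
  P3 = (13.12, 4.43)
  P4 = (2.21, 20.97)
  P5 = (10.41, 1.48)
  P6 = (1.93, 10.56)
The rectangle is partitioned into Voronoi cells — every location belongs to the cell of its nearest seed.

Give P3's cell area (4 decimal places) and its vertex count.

Area of P3's cell: 21.8294 (4 vertices)

1. box [0,16]×[0,23]: [(0, 0) (16, 0) (16, 23) (0, 23)]
2. ⊥bis P3·P0 via (12.36,7.785): [(0, 4.9851) (0, 0) (16, 0) (16, 8.6096)]  |A|=108.7574
3. ⊥bis P3·P1 via (12.645,5.325): [(2.6116, 0) (16, 0) (16, 7.1056)]  |A|=47.5663
4. ⊥bis P3·P2 via (13.37,9.085): [(2.6116, 0) (16, 0) (16, 7.1056)]  |A|=47.5663
5. ⊥bis P3·P4 via (7.665,12.7): [(2.6116, 0) (16, 0) (16, 7.1056)]  |A|=47.5663
6. ⊥bis P3·P5 via (11.765,2.955): [(10.452, 4.1611) (14.9817, 0) (16, 0) (16, 7.1056)]  |A|=21.8294
7. ⊥bis P3·P6 via (7.525,7.495): [(10.452, 4.1611) (14.9817, 0) (16, 0) (16, 7.1056)]  |A|=21.8294
8. canonical 4-gon: [(10.452, 4.1611) (14.9817, 0) (16, 0) (16, 7.1056)]
9. shoelace: 21.8294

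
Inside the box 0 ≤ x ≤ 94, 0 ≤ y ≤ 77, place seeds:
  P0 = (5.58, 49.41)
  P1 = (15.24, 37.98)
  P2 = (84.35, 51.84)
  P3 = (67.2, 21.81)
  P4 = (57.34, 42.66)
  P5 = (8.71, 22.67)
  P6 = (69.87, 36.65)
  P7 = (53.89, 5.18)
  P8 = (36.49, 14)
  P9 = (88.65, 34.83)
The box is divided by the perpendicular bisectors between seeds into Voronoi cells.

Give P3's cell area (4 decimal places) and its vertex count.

1. box [0,94]×[0,77]: [(0, 0) (94, 0) (94, 77) (0, 77)]
2. ⊥bis P3·P0 via (36.39,35.61): [(20.44, 0) (94, 0) (94, 77) (54.9289, 77)]  |A|=4336.2974
3. ⊥bis P3·P1 via (41.22,29.895): [(31.9166, 0) (94, 0) (94, 77) (55.8791, 77)]  |A|=3857.8629
4. ⊥bis P3·P2 via (75.775,36.825): [(48.2657, 52.5354) (31.9166, 0) (94, 0) (94, 26.4168)]  |A|=2234.8639
5. ⊥bis P3·P4 via (62.27,32.235): [(74.0542, 37.8078) (38.4414, 20.9664) (31.9166, 0) (94, 0) (94, 26.4168)]  |A|=1755.4615
6. ⊥bis P3·P5 via (37.955,22.24): [(74.0542, 37.8078) (38.4414, 20.9664) (37.9112, 19.2627) (37.628, 0) (94, 0) (94, 26.4168)]  |A|=1700.4535
7. ⊥bis P3·P6 via (68.535,29.23): [(59.3935, 30.8747) (38.4414, 20.9664) (37.9112, 19.2627) (37.628, 0) (94, 0) (94, 24.6484)]  |A|=1517.2121
8. ⊥bis P3·P7 via (60.545,13.495): [(59.3935, 30.8747) (46.4676, 24.762) (77.4061, 0) (94, 0) (94, 24.6484)]  |A|=937.2571
9. ⊥bis P3·P8 via (51.845,17.905): [(59.3935, 30.8747) (49.7111, 26.2959) (51.0298, 21.1106) (77.4061, 0) (94, 0) (94, 24.6484)]  |A|=927.8366
10. ⊥bis P3·P9 via (77.925,28.32): [(78.4561, 27.445) (59.3935, 30.8747) (49.7111, 26.2959) (51.0298, 21.1106) (77.4061, 0) (94, 0) (94, 1.837)]  |A|=750.548
11. canonical 7-gon: [(78.4561, 27.445) (59.3935, 30.8747) (49.7111, 26.2959) (51.0298, 21.1106) (77.4061, 0) (94, 0) (94, 1.837)]
12. shoelace: 750.548

Area of P3's cell: 750.5480 (7 vertices)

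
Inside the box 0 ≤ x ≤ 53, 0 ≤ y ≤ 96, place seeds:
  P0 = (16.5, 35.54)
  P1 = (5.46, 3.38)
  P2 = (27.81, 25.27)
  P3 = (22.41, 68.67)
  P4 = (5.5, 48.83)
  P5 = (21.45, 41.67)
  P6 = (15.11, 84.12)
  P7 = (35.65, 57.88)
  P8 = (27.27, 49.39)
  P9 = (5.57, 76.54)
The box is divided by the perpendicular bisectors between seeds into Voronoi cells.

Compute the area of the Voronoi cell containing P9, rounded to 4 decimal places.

Area of P9's cell: 284.1782

1. box [0,53]×[0,96]: [(0, 0) (53, 0) (53, 96) (0, 96)]
2. ⊥bis P9·P0 via (11.035,56.04): [(0, 53.0982) (53, 67.2273) (53, 96) (0, 96)]  |A|=1899.3746
3. ⊥bis P9·P1 via (5.515,39.96): [(0, 53.0982) (53, 67.2273) (53, 96) (0, 96)]  |A|=1899.3746
4. ⊥bis P9·P2 via (16.69,50.905): [(0, 53.0982) (53, 67.2273) (53, 96) (0, 96)]  |A|=1899.3746
5. ⊥bis P9·P3 via (13.99,72.605): [(0, 53.0982) (5.5673, 54.5824) (24.9234, 96) (0, 96)]  |A|=635.558
6. ⊥bis P9·P4 via (5.535,62.685): [(0, 62.699) (9.3495, 62.6754) (24.9234, 96) (0, 96)]  |A|=570.9555
7. ⊥bis P9·P5 via (13.51,59.105): [(0, 62.699) (9.3495, 62.6754) (24.9234, 96) (0, 96)]  |A|=570.9555
8. ⊥bis P9·P6 via (10.34,80.33): [(0, 93.3437) (0, 62.699) (9.3495, 62.6754) (14.9114, 74.5766)]  |A|=284.1782
9. ⊥bis P9·P7 via (20.61,67.21): [(0, 93.3437) (0, 62.699) (9.3495, 62.6754) (14.9114, 74.5766)]  |A|=284.1782
10. ⊥bis P9·P8 via (16.42,62.965): [(0, 93.3437) (0, 62.699) (9.3495, 62.6754) (14.9114, 74.5766)]  |A|=284.1782
11. canonical 4-gon: [(0, 93.3437) (0, 62.699) (9.3495, 62.6754) (14.9114, 74.5766)]
12. shoelace: 284.1782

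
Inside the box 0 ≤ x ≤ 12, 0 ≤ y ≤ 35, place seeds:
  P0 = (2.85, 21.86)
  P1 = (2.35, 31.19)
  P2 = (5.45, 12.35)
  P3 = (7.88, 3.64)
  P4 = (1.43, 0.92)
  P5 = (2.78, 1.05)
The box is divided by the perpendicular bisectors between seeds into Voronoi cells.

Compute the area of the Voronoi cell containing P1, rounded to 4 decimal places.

Area of P1's cell: 99.5135

1. box [0,12]×[0,35]: [(0, 0) (12, 0) (12, 35) (0, 35)]
2. ⊥bis P1·P0 via (2.6,26.525): [(0, 26.3857) (12, 27.0288) (12, 35) (0, 35)]  |A|=99.5135
3. ⊥bis P1·P2 via (3.9,21.77): [(0, 26.3857) (12, 27.0288) (12, 35) (0, 35)]  |A|=99.5135
4. ⊥bis P1·P3 via (5.115,17.415): [(0, 26.3857) (12, 27.0288) (12, 35) (0, 35)]  |A|=99.5135
5. ⊥bis P1·P4 via (1.89,16.055): [(0, 26.3857) (12, 27.0288) (12, 35) (0, 35)]  |A|=99.5135
6. ⊥bis P1·P5 via (2.565,16.12): [(0, 26.3857) (12, 27.0288) (12, 35) (0, 35)]  |A|=99.5135
7. canonical 4-gon: [(0, 26.3857) (12, 27.0288) (12, 35) (0, 35)]
8. shoelace: 99.5135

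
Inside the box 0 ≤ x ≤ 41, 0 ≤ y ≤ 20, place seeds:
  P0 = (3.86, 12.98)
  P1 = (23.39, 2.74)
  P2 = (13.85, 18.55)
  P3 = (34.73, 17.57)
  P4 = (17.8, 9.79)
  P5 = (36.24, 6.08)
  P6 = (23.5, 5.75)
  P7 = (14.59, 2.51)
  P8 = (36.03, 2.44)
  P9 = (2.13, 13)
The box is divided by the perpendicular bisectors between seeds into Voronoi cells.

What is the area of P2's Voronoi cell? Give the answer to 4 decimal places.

1. box [0,41]×[0,20]: [(0, 0) (41, 0) (41, 20) (0, 20)]
2. ⊥bis P2·P0 via (8.855,15.765): [(17.6449, 0) (41, 0) (41, 20) (6.4937, 20)]  |A|=578.6136
3. ⊥bis P2·P1 via (18.62,10.645): [(13.4493, 7.5249) (34.1234, 20) (6.4937, 20)]  |A|=172.3411
4. ⊥bis P2·P3 via (24.29,18.06): [(13.4493, 7.5249) (24.0971, 13.95) (24.3811, 20) (6.4937, 20)]  |A|=142.8702
5. ⊥bis P2·P4 via (15.825,14.17): [(10.9659, 11.979) (24.2865, 17.9854) (24.3811, 20) (6.4937, 20)]  |A|=84.8711
6. ⊥bis P2·P5 via (25.045,12.315): [(10.9659, 11.979) (24.2865, 17.9854) (24.3811, 20) (6.4937, 20)]  |A|=84.8711
7. ⊥bis P2·P6 via (18.675,12.15): [(10.9659, 11.979) (24.2865, 17.9854) (24.3811, 20) (6.4937, 20)]  |A|=84.8711
8. ⊥bis P2·P7 via (14.22,10.53): [(10.9659, 11.979) (24.2865, 17.9854) (24.3811, 20) (6.4937, 20)]  |A|=84.8711
9. ⊥bis P2·P8 via (24.94,10.495): [(10.9659, 11.979) (24.2865, 17.9854) (24.3811, 20) (6.4937, 20)]  |A|=84.8711
10. ⊥bis P2·P9 via (7.99,15.775): [(10.9659, 11.979) (24.2865, 17.9854) (24.3811, 20) (6.4937, 20)]  |A|=84.8711
11. canonical 4-gon: [(10.9659, 11.979) (24.2865, 17.9854) (24.3811, 20) (6.4937, 20)]
12. shoelace: 84.8711

Area of P2's cell: 84.8711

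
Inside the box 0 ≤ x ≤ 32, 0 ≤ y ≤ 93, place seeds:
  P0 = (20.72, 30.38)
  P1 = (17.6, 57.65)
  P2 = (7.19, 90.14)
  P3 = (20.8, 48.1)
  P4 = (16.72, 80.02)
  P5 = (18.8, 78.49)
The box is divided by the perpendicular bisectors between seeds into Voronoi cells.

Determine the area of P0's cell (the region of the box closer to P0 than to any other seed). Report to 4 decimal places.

Area of P0's cell: 1256.3677

1. box [0,32]×[0,93]: [(0, 0) (32, 0) (32, 93) (0, 93)]
2. ⊥bis P0·P1 via (19.16,44.015): [(0, 41.8229) (0, 0) (32, 0) (32, 45.484)]  |A|=1396.9107
3. ⊥bis P0·P2 via (13.955,60.26): [(0, 41.8229) (0, 0) (32, 0) (32, 45.484)]  |A|=1396.9107
4. ⊥bis P0·P3 via (20.76,39.24): [(0, 39.3337) (0, 0) (32, 0) (32, 39.1893)]  |A|=1256.3677
5. ⊥bis P0·P4 via (18.72,55.2): [(0, 39.3337) (0, 0) (32, 0) (32, 39.1893)]  |A|=1256.3677
6. ⊥bis P0·P5 via (19.76,54.435): [(0, 39.3337) (0, 0) (32, 0) (32, 39.1893)]  |A|=1256.3677
7. canonical 4-gon: [(0, 39.3337) (0, 0) (32, 0) (32, 39.1893)]
8. shoelace: 1256.3677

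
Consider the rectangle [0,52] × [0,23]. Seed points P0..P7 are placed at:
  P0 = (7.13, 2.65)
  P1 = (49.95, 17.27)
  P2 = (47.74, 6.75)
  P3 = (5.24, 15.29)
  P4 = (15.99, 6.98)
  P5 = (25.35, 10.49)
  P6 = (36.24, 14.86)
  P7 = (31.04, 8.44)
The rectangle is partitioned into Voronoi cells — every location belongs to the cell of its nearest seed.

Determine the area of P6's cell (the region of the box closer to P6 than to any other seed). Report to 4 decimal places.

1. box [0,52]×[0,23]: [(0, 0) (52, 0) (52, 23) (0, 23)]
2. ⊥bis P6·P0 via (21.685,8.755): [(25.3572, 0) (52, 0) (52, 23) (15.71, 23)]  |A|=723.7266
3. ⊥bis P6·P1 via (43.095,16.065): [(25.3572, 0) (45.919, 0) (41.8759, 23) (15.71, 23)]  |A|=537.368
4. ⊥bis P6·P2 via (41.99,10.805): [(25.3572, 0) (34.3701, 0) (43.6147, 13.1088) (41.8759, 23) (15.71, 23)]  |A|=461.6724
5. ⊥bis P6·P3 via (20.74,15.075): [(20.6854, 11.1382) (25.3572, 0) (34.3701, 0) (43.6147, 13.1088) (41.8759, 23) (20.8499, 23)]  |A|=431.1881
6. ⊥bis P6·P4 via (26.115,10.92): [(30.3644, 0) (34.3701, 0) (43.6147, 13.1088) (41.8759, 23) (21.4142, 23)]  |A|=338.4919
7. ⊥bis P6·P5 via (30.795,12.675): [(35.3333, 1.3657) (43.6147, 13.1088) (41.8759, 23) (26.6517, 23)]  |A|=215.848
8. ⊥bis P6·P7 via (33.64,11.65): [(30.0344, 14.5704) (39.3337, 7.0383) (43.6147, 13.1088) (41.8759, 23) (26.6517, 23)]  |A|=174.4068
9. canonical 5-gon: [(30.0344, 14.5704) (39.3337, 7.0383) (43.6147, 13.1088) (41.8759, 23) (26.6517, 23)]
10. shoelace: 174.4068

Area of P6's cell: 174.4068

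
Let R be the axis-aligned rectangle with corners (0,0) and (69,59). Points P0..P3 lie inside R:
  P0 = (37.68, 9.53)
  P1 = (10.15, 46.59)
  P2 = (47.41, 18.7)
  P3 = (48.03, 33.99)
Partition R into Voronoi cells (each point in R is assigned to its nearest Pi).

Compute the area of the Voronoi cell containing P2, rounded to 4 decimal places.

1. box [0,69]×[0,59]: [(0, 0) (69, 0) (69, 59) (0, 59)]
2. ⊥bis P2·P0 via (42.545,14.115): [(55.8476, 0) (69, 0) (69, 59) (0.2433, 59)]  |A|=2416.3174
3. ⊥bis P2·P1 via (28.78,32.645): [(27.1428, 30.4578) (55.8476, 0) (69, 0) (69, 59) (48.5073, 59)]  |A|=1727.536
4. ⊥bis P2·P3 via (47.72,26.345): [(30.3553, 27.0491) (55.8476, 0) (69, 0) (69, 25.4821)]  |A|=670.2546
5. canonical 4-gon: [(30.3553, 27.0491) (55.8476, 0) (69, 0) (69, 25.4821)]
6. shoelace: 670.2546

Area of P2's cell: 670.2546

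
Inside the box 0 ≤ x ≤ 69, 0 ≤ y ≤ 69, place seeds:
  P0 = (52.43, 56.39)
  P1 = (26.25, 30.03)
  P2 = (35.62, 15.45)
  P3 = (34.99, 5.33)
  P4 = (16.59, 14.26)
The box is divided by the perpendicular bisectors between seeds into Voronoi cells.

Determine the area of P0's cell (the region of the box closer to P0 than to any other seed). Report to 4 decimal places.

1. box [0,69]×[0,69]: [(0, 0) (69, 0) (69, 69) (0, 69)]
2. ⊥bis P0·P1 via (39.34,43.21): [(69, 13.7525) (69, 69) (13.3727, 69)]  |A|=1536.6342
3. ⊥bis P0·P2 via (44.025,35.92): [(48.5515, 34.0614) (69, 25.6652) (69, 69) (13.3727, 69)]  |A|=1414.8355
4. ⊥bis P0·P3 via (43.71,30.86): [(48.5515, 34.0614) (69, 25.6652) (69, 69) (13.3727, 69)]  |A|=1414.8355
5. ⊥bis P0·P4 via (34.51,35.325): [(48.5515, 34.0614) (69, 25.6652) (69, 69) (13.3727, 69)]  |A|=1414.8355
6. canonical 4-gon: [(48.5515, 34.0614) (69, 25.6652) (69, 69) (13.3727, 69)]
7. shoelace: 1414.8355

Area of P0's cell: 1414.8355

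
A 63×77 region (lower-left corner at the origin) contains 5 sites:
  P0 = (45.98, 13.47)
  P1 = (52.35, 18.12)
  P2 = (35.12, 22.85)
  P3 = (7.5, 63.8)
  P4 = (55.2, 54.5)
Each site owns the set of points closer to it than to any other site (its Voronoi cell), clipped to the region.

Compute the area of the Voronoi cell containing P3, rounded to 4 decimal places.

1. box [0,63]×[0,77]: [(0, 0) (63, 0) (63, 77) (0, 77)]
2. ⊥bis P3·P0 via (26.74,38.635): [(0, 18.1908) (63, 66.3577) (63, 77) (0, 77)]  |A|=2187.7206
3. ⊥bis P3·P1 via (29.925,40.96): [(0, 18.1908) (30.4317, 41.4575) (63, 73.434) (63, 77) (0, 77)]  |A|=2072.4891
4. ⊥bis P3·P2 via (21.31,43.325): [(0, 28.9518) (56.5256, 67.0772) (63, 73.434) (63, 77) (0, 77)]  |A|=1682.0866
5. ⊥bis P3·P4 via (31.35,59.15): [(0, 28.9518) (29.3176, 48.726) (34.8302, 77) (0, 77)]  |A|=1196.7243
6. canonical 4-gon: [(0, 28.9518) (29.3176, 48.726) (34.8302, 77) (0, 77)]
7. shoelace: 1196.7243

Area of P3's cell: 1196.7243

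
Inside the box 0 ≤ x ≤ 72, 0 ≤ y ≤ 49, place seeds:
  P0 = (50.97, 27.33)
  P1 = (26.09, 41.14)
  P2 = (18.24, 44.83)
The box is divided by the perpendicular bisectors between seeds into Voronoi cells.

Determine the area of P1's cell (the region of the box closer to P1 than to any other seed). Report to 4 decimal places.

1. box [0,72]×[0,49]: [(0, 0) (72, 0) (72, 49) (0, 49)]
2. ⊥bis P1·P0 via (38.53,34.235): [(0, 0) (19.5274, 0) (46.7255, 49) (0, 49)]  |A|=1623.196
3. ⊥bis P1·P2 via (22.165,42.985): [(1.9593, 0) (19.5274, 0) (46.7255, 49) (24.9924, 49)]  |A|=962.8782
4. canonical 4-gon: [(1.9593, 0) (19.5274, 0) (46.7255, 49) (24.9924, 49)]
5. shoelace: 962.8782

Area of P1's cell: 962.8782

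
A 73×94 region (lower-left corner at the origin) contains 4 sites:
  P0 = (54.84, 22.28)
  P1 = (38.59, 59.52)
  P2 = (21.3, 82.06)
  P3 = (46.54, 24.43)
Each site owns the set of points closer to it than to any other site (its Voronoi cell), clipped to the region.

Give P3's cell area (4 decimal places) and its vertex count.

Area of P3's cell: 1916.9086 (4 vertices)

1. box [0,73]×[0,94]: [(0, 0) (73, 0) (73, 94) (0, 94)]
2. ⊥bis P3·P0 via (50.69,23.355): [(0, 0) (44.6402, 0) (68.9896, 94) (0, 94)]  |A|=5340.6015
3. ⊥bis P3·P1 via (42.565,41.975): [(0, 32.3315) (0, 0) (44.6402, 0) (56.3205, 45.0915)]  |A|=1916.9086
4. ⊥bis P3·P2 via (33.92,53.245): [(0, 32.3315) (0, 0) (44.6402, 0) (56.3205, 45.0915)]  |A|=1916.9086
5. canonical 4-gon: [(0, 32.3315) (0, 0) (44.6402, 0) (56.3205, 45.0915)]
6. shoelace: 1916.9086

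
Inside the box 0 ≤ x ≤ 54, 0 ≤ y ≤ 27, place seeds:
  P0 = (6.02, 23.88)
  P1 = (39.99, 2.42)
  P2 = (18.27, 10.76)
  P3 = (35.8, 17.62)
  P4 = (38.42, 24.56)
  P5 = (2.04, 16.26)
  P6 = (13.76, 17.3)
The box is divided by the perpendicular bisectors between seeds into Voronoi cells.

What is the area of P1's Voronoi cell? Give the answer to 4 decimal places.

Area of P1's cell: 282.4745

1. box [0,54]×[0,27]: [(0, 0) (54, 0) (54, 27) (0, 27)]
2. ⊥bis P1·P0 via (23.005,13.15): [(14.6977, 0) (54, 0) (54, 27) (31.7545, 27)]  |A|=830.8951
3. ⊥bis P1·P2 via (29.13,6.59): [(26.5996, 0) (54, 0) (54, 27) (36.967, 27)]  |A|=599.8512
4. ⊥bis P1·P3 via (37.895,10.02): [(29.5654, 7.7239) (26.5996, 0) (54, 0) (54, 14.4595)]  |A|=282.4745
5. ⊥bis P1·P4 via (39.205,13.49): [(29.5654, 7.7239) (26.5996, 0) (54, 0) (54, 14.4595)]  |A|=282.4745
6. ⊥bis P1·P5 via (21.015,9.34): [(29.5654, 7.7239) (26.5996, 0) (54, 0) (54, 14.4595)]  |A|=282.4745
7. ⊥bis P1·P6 via (26.875,9.86): [(29.5654, 7.7239) (26.5996, 0) (54, 0) (54, 14.4595)]  |A|=282.4745
8. canonical 4-gon: [(29.5654, 7.7239) (26.5996, 0) (54, 0) (54, 14.4595)]
9. shoelace: 282.4745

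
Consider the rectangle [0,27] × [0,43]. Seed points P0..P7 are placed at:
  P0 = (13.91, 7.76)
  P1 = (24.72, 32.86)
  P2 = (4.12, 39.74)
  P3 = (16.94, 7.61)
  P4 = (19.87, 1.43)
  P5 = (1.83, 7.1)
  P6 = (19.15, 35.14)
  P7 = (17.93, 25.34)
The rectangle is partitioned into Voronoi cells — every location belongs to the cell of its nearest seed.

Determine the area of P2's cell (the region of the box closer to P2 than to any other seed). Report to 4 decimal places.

Area of P2's cell: 179.1646

1. box [0,27]×[0,43]: [(0, 0) (27, 0) (27, 43) (0, 43)]
2. ⊥bis P2·P0 via (9.015,23.75): [(0, 20.9902) (27, 29.2557) (27, 43) (0, 43)]  |A|=482.6793
3. ⊥bis P2·P1 via (14.42,36.3): [(0, 20.9902) (10.3667, 24.1638) (16.6577, 43) (0, 43)]  |A|=270.9683
4. ⊥bis P2·P3 via (10.53,23.675): [(0, 20.9902) (10.3667, 24.1638) (16.6577, 43) (0, 43)]  |A|=270.9683
5. ⊥bis P2·P4 via (11.995,20.585): [(0, 20.9902) (10.3667, 24.1638) (16.6577, 43) (0, 43)]  |A|=270.9683
6. ⊥bis P2·P5 via (2.975,23.42): [(0, 23.6287) (7.0118, 23.1368) (10.3667, 24.1638) (16.6577, 43) (0, 43)]  |A|=261.718
7. ⊥bis P2·P6 via (11.635,37.44): [(0, 23.6287) (7.0118, 23.1368) (7.2828, 23.2197) (13.3367, 43) (0, 43)]  |A|=202.7977
8. ⊥bis P2·P7 via (11.025,32.54): [(0, 23.6287) (1.6149, 23.5154) (9.7657, 31.3323) (13.3367, 43) (0, 43)]  |A|=179.1646
9. canonical 5-gon: [(0, 23.6287) (1.6149, 23.5154) (9.7657, 31.3323) (13.3367, 43) (0, 43)]
10. shoelace: 179.1646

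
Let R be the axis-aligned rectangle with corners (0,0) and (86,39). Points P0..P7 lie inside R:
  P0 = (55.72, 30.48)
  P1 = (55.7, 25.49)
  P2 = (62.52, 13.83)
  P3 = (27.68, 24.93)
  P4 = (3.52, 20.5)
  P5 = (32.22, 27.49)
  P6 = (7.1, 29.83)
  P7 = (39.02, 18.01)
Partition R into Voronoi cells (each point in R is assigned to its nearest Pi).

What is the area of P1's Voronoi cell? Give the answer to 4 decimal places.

1. box [0,86]×[0,39]: [(0, 0) (86, 0) (86, 39) (0, 39)]
2. ⊥bis P1·P0 via (55.71,27.985): [(0, 28.2083) (0, 0) (86, 0) (86, 27.8636)]  |A|=2411.091
3. ⊥bis P1·P2 via (59.11,19.66): [(73.2231, 27.9148) (0, 28.2083) (0, 0) (25.4977, 0)]  |A|=1388.6308
4. ⊥bis P1·P3 via (41.69,25.21): [(42.0009, 9.6528) (73.2231, 27.9148) (41.6334, 28.0414)]  |A|=290.4217
5. ⊥bis P1·P4 via (29.61,22.995): [(42.0009, 9.6528) (73.2231, 27.9148) (41.6334, 28.0414)]  |A|=290.4217
6. ⊥bis P1·P5 via (43.96,26.49): [(42.5533, 9.9759) (73.2231, 27.9148) (44.0913, 28.0316)]  |A|=263.0861
7. ⊥bis P1·P6 via (31.4,27.66): [(42.5533, 9.9759) (73.2231, 27.9148) (44.0913, 28.0316)]  |A|=263.0861
8. ⊥bis P1·P7 via (47.36,21.75): [(50.5441, 14.6497) (73.2231, 27.9148) (44.5439, 28.0298)]  |A|=191.5191
9. canonical 3-gon: [(50.5441, 14.6497) (73.2231, 27.9148) (44.5439, 28.0298)]
10. shoelace: 191.5191

Area of P1's cell: 191.5191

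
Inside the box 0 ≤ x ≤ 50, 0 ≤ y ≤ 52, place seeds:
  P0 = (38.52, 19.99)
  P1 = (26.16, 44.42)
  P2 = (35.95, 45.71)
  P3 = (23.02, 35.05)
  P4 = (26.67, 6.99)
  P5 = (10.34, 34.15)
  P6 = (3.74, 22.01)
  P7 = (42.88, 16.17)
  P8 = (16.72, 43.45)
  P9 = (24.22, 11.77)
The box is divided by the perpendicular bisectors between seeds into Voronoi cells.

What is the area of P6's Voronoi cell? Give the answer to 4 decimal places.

1. box [0,50]×[0,52]: [(0, 0) (50, 0) (50, 52) (0, 52)]
2. ⊥bis P6·P0 via (21.13,21): [(0, 0) (19.9103, 0) (22.9305, 52) (0, 52)]  |A|=1113.8606
3. ⊥bis P6·P1 via (14.95,33.215): [(0, 48.1717) (0, 0) (19.9103, 0) (21.4611, 26.701)]  |A|=782.7215
4. ⊥bis P6·P2 via (19.845,33.86): [(0, 48.1717) (0, 0) (19.9103, 0) (21.4611, 26.701)]  |A|=782.7215
5. ⊥bis P6·P3 via (13.38,28.53): [(0.295, 47.8766) (0, 48.1717) (0, 0) (19.9103, 0) (20.9199, 17.3821)]  |A|=678.3686
6. ⊥bis P6·P4 via (15.205,14.5): [(18.9757, 20.2565) (0.295, 47.8766) (0, 48.1717) (0, 0) (5.707, 0)]  |A|=516.1656
7. ⊥bis P6·P5 via (7.04,28.08): [(18.9757, 20.2565) (17.5483, 22.3671) (0, 31.9073) (0, 0) (5.707, 0)]  |A|=372.2436
8. ⊥bis P6·P7 via (23.31,19.09): [(18.9757, 20.2565) (17.5483, 22.3671) (0, 31.9073) (0, 0) (5.707, 0)]  |A|=372.2436
9. ⊥bis P6·P8 via (10.23,32.73): [(18.9757, 20.2565) (17.5483, 22.3671) (0, 31.9073) (0, 0) (5.707, 0)]  |A|=372.2436
10. ⊥bis P6·P9 via (13.98,16.89): [(16.8959, 22.7218) (0, 31.9073) (0, 0) (5.535, 0)]  |A|=332.434
11. canonical 4-gon: [(16.8959, 22.7218) (0, 31.9073) (0, 0) (5.535, 0)]
12. shoelace: 332.434

Area of P6's cell: 332.4340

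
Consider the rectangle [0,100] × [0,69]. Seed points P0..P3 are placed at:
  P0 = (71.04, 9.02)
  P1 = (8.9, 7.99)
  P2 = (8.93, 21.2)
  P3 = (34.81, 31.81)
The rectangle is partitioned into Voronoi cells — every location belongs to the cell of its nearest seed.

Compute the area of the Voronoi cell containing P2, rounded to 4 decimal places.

Area of P2's cell: 849.0192

1. box [0,100]×[0,69]: [(0, 0) (100, 0) (100, 69) (0, 69)]
2. ⊥bis P2·P0 via (39.985,15.11): [(0, 0) (37.0219, 0) (50.553, 69) (0, 69)]  |A|=3021.3341
3. ⊥bis P2·P1 via (8.915,14.595): [(0, 14.6152) (39.8702, 14.5247) (50.553, 69) (0, 69)]  |A|=2461.1117
4. ⊥bis P2·P3 via (21.87,26.505): [(0, 14.6152) (26.7694, 14.5545) (4.4484, 69) (0, 69)]  |A|=849.0192
5. canonical 4-gon: [(0, 14.6152) (26.7694, 14.5545) (4.4484, 69) (0, 69)]
6. shoelace: 849.0192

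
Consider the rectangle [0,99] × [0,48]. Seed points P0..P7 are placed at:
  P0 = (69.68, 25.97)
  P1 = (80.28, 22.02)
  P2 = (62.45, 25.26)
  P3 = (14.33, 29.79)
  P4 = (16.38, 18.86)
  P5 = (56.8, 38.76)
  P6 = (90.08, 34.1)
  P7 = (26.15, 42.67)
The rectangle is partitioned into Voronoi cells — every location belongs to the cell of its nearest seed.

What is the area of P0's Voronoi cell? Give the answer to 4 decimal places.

1. box [0,99]×[0,48]: [(0, 0) (99, 0) (99, 48) (0, 48)]
2. ⊥bis P0·P1 via (74.98,23.995): [(0, 0) (66.0385, 0) (83.9253, 48) (0, 48)]  |A|=3599.1294
3. ⊥bis P0·P2 via (66.065,25.615): [(68.0503, 5.3988) (83.9253, 48) (63.8667, 48)]  |A|=427.2586
4. ⊥bis P0·P3 via (42.005,27.88): [(68.0503, 5.3988) (83.9253, 48) (63.8667, 48)]  |A|=427.2586
5. ⊥bis P0·P4 via (43.03,22.415): [(68.0503, 5.3988) (83.9253, 48) (63.8667, 48)]  |A|=427.2586
6. ⊥bis P0·P5 via (63.24,32.365): [(65.2076, 34.3464) (68.0503, 5.3988) (83.9253, 48) (78.7657, 48)]  |A|=325.5461
7. ⊥bis P0·P6 via (79.88,30.035): [(74.4518, 43.6557) (65.2076, 34.3464) (68.0503, 5.3988) (78.5109, 33.4704)]  |A|=257.2764
8. ⊥bis P0·P7 via (47.915,34.32): [(74.4518, 43.6557) (65.2076, 34.3464) (68.0503, 5.3988) (78.5109, 33.4704)]  |A|=257.2764
9. canonical 4-gon: [(74.4518, 43.6557) (65.2076, 34.3464) (68.0503, 5.3988) (78.5109, 33.4704)]
10. shoelace: 257.2764

Area of P0's cell: 257.2764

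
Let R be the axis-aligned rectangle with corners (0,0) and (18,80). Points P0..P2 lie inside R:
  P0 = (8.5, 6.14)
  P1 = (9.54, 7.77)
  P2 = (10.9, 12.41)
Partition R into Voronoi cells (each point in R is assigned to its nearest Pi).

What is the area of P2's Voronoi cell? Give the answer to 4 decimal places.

Area of P2's cell: 1251.9434

1. box [0,18]×[0,80]: [(0, 0) (18, 0) (18, 80) (0, 80)]
2. ⊥bis P2·P0 via (9.7,9.275): [(0, 12.9879) (18, 6.098) (18, 80) (0, 80)]  |A|=1268.227
3. ⊥bis P2·P1 via (10.22,10.09): [(0, 13.0855) (18, 7.8097) (18, 80) (0, 80)]  |A|=1251.9434
4. canonical 4-gon: [(0, 13.0855) (18, 7.8097) (18, 80) (0, 80)]
5. shoelace: 1251.9434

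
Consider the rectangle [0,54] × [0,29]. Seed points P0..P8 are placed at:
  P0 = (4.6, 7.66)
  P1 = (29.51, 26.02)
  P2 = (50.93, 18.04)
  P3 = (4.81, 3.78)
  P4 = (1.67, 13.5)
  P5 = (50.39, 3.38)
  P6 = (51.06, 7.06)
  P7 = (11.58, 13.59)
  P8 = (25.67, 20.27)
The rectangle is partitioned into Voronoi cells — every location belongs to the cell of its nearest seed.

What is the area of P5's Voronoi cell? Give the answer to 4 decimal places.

1. box [0,54]×[0,29]: [(0, 0) (54, 0) (54, 29) (0, 29)]
2. ⊥bis P5·P0 via (27.495,5.52): [(26.979, 0) (54, 0) (54, 29) (29.6897, 29)]  |A|=744.3035
3. ⊥bis P5·P1 via (39.95,14.7): [(27.259, 2.9956) (26.979, 0) (54, 0) (54, 27.6578)]  |A|=410.2699
4. ⊥bis P5·P2 via (50.66,10.71): [(36.2012, 11.2426) (27.259, 2.9956) (26.979, 0) (54, 0) (54, 10.587)]  |A|=258.3497
5. ⊥bis P5·P3 via (27.6,3.58): [(36.2012, 11.2426) (27.5976, 3.3079) (27.5686, 0) (54, 0) (54, 10.587)]  |A|=256.9112
6. ⊥bis P5·P4 via (26.03,8.44): [(36.2012, 11.2426) (27.5976, 3.3079) (27.5686, 0) (54, 0) (54, 10.587)]  |A|=256.9112
7. ⊥bis P5·P6 via (50.725,5.22): [(33.142, 8.4213) (27.5976, 3.3079) (27.5686, 0) (54, 0) (54, 4.6237)]  |A|=168.6096
8. ⊥bis P5·P7 via (30.985,8.485): [(33.142, 8.4213) (30.2719, 5.7742) (28.7528, 0) (54, 0) (54, 4.6237)]  |A|=160.8034
9. ⊥bis P5·P8 via (38.03,11.825): [(35.4209, 8.0063) (29.9505, 0) (54, 0) (54, 4.6237)]  |A|=139.2266
10. canonical 4-gon: [(35.4209, 8.0063) (29.9505, 0) (54, 0) (54, 4.6237)]
11. shoelace: 139.2266

Area of P5's cell: 139.2266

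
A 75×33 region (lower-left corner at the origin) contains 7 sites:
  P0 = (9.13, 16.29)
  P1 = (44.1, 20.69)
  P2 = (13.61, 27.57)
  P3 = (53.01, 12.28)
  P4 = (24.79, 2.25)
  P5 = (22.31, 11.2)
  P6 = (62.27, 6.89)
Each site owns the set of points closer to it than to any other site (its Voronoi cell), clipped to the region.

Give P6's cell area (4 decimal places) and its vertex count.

1. box [0,75]×[0,33]: [(0, 0) (75, 0) (75, 33) (0, 33)]
2. ⊥bis P6·P0 via (35.7,11.59): [(33.6498, 0) (75, 0) (75, 33) (39.4872, 33)]  |A|=1268.2383
3. ⊥bis P6·P1 via (53.185,13.79): [(42.7116, 0) (75, 0) (75, 33) (67.7749, 33)]  |A|=651.9735
4. ⊥bis P6·P2 via (37.94,17.23): [(42.7116, 0) (75, 0) (75, 33) (67.7749, 33)]  |A|=651.9735
5. ⊥bis P6·P3 via (57.64,9.585): [(52.0608, 0) (75, 0) (75, 33) (71.2692, 33)]  |A|=440.0538
6. ⊥bis P6·P4 via (43.53,4.57): [(52.0608, 0) (75, 0) (75, 33) (71.2692, 33)]  |A|=440.0538
7. ⊥bis P6·P5 via (42.29,9.045): [(52.0608, 0) (75, 0) (75, 33) (71.2692, 33)]  |A|=440.0538
8. canonical 4-gon: [(52.0608, 0) (75, 0) (75, 33) (71.2692, 33)]
9. shoelace: 440.0538

Area of P6's cell: 440.0538 (4 vertices)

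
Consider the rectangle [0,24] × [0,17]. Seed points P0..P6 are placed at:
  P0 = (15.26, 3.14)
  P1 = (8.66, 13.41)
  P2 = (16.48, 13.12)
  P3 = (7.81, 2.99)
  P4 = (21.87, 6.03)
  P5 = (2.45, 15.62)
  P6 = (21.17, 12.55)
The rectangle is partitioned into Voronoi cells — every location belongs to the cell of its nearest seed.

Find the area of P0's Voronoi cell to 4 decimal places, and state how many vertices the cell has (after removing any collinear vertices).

1. box [0,24]×[0,17]: [(0, 0) (24, 0) (24, 17) (0, 17)]
2. ⊥bis P0·P1 via (11.96,8.275): [(0, 0.5889) (0, 0) (24, 0) (24, 16.0125)]  |A|=199.2169
3. ⊥bis P0·P2 via (15.87,8.13): [(12.3953, 8.5548) (0, 0.5889) (0, 0) (24, 0) (24, 7.1362)]  |A|=147.7134
4. ⊥bis P0·P3 via (11.535,3.065): [(12.3953, 8.5548) (11.4369, 7.9388) (11.5967, 0) (24, 0) (24, 7.1362)]  |A|=98.3137
5. ⊥bis P0·P4 via (18.565,4.585): [(17.0797, 7.9821) (12.3953, 8.5548) (11.4369, 7.9388) (11.5967, 0) (20.5696, 0)]  |A|=59.9308
6. ⊥bis P0·P5 via (8.855,9.38): [(17.0797, 7.9821) (12.3953, 8.5548) (11.4369, 7.9388) (11.5967, 0) (20.5696, 0)]  |A|=59.9308
7. ⊥bis P0·P6 via (18.215,7.845): [(17.0797, 7.9821) (12.3953, 8.5548) (11.4369, 7.9388) (11.5967, 0) (20.5696, 0)]  |A|=59.9308
8. canonical 5-gon: [(17.0797, 7.9821) (12.3953, 8.5548) (11.4369, 7.9388) (11.5967, 0) (20.5696, 0)]
9. shoelace: 59.9308

Area of P0's cell: 59.9308 (5 vertices)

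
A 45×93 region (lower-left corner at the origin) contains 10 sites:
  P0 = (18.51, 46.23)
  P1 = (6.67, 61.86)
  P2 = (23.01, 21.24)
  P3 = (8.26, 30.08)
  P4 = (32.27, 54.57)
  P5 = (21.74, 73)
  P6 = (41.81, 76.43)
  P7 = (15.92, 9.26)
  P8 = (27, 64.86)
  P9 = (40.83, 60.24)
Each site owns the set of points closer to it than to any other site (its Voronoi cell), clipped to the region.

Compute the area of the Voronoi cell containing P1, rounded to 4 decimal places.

1. box [0,45]×[0,93]: [(0, 0) (45, 0) (45, 93) (0, 93)]
2. ⊥bis P1·P0 via (12.59,54.045): [(0, 44.5079) (45, 78.5961) (45, 93) (0, 93)]  |A|=1415.16
3. ⊥bis P1·P2 via (14.84,41.55): [(0, 44.5079) (45, 78.5961) (45, 93) (0, 93)]  |A|=1415.16
4. ⊥bis P1·P3 via (7.465,45.97): [(0, 45.5965) (1.5388, 45.6735) (45, 78.5961) (45, 93) (0, 93)]  |A|=1414.3224
5. ⊥bis P1·P4 via (19.47,58.215): [(0, 45.5965) (1.5388, 45.6735) (19.8482, 59.5432) (29.3756, 93) (0, 93)]  |A|=971.8099
6. ⊥bis P1·P5 via (14.205,67.43): [(0, 86.6463) (0, 45.5965) (1.5388, 45.6735) (19.8482, 59.5432) (19.9002, 59.7257)]  |A|=419.8634
7. ⊥bis P1·P6 via (24.24,69.145): [(0, 86.6463) (0, 45.5965) (1.5388, 45.6735) (19.8482, 59.5432) (19.9002, 59.7257)]  |A|=419.8634
8. ⊥bis P1·P7 via (11.295,35.56): [(0, 86.6463) (0, 45.5965) (1.5388, 45.6735) (19.8482, 59.5432) (19.9002, 59.7257)]  |A|=419.8634
9. ⊥bis P1·P8 via (16.835,63.36): [(16.7406, 63.9999) (0, 86.6463) (0, 45.5965) (1.5388, 45.6735) (17.6446, 57.8739)]  |A|=411.9598
10. ⊥bis P1·P9 via (23.75,61.05): [(16.7406, 63.9999) (0, 86.6463) (0, 45.5965) (1.5388, 45.6735) (17.6446, 57.8739)]  |A|=411.9598
11. canonical 5-gon: [(16.7406, 63.9999) (0, 86.6463) (0, 45.5965) (1.5388, 45.6735) (17.6446, 57.8739)]
12. shoelace: 411.9598

Area of P1's cell: 411.9598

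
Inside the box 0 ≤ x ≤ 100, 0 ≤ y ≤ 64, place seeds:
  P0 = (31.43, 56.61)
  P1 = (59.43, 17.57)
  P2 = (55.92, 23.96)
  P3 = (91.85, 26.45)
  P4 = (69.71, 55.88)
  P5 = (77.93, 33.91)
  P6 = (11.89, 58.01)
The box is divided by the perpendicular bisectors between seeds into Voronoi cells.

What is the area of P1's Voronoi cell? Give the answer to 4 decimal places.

1. box [0,100]×[0,64]: [(0, 0) (100, 0) (100, 64) (0, 64)]
2. ⊥bis P1·P0 via (45.43,37.09): [(0, 4.507) (0, 0) (100, 0) (100, 64) (82.9502, 64)]  |A|=3932.5214
3. ⊥bis P1·P2 via (57.675,20.765): [(19.8721, 0) (100, 0) (100, 44.0139)]  |A|=1763.3735
4. ⊥bis P1·P3 via (75.64,22.01): [(73.587, 29.5054) (19.8721, 0) (81.6686, 0)]  |A|=911.6661
5. ⊥bis P1·P4 via (64.57,36.725): [(73.587, 29.5054) (19.8721, 0) (81.6686, 0)]  |A|=911.6661
6. ⊥bis P1·P5 via (68.68,25.74): [(77.2877, 15.9945) (68.0437, 26.4605) (19.8721, 0) (81.6686, 0)]  |A|=868.5842
7. ⊥bis P1·P6 via (35.66,37.79): [(77.2877, 15.9945) (68.0437, 26.4605) (19.8721, 0) (81.6686, 0)]  |A|=868.5842
8. canonical 4-gon: [(77.2877, 15.9945) (68.0437, 26.4605) (19.8721, 0) (81.6686, 0)]
9. shoelace: 868.5842

Area of P1's cell: 868.5842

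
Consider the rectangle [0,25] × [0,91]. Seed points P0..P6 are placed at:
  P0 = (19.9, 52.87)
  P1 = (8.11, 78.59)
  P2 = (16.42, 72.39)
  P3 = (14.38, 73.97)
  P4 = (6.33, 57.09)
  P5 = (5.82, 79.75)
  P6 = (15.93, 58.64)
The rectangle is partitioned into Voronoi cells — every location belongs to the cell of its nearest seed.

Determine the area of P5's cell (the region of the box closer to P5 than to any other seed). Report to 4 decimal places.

Area of P5's cell: 163.6253

1. box [0,25]×[0,91]: [(0, 0) (25, 0) (25, 91) (0, 91)]
2. ⊥bis P5·P0 via (12.86,66.31): [(0, 59.5738) (25, 72.669) (25, 91) (0, 91)]  |A|=621.9643
3. ⊥bis P5·P1 via (6.965,79.17): [(0, 65.4201) (12.9575, 91) (0, 91)]  |A|=165.7254
4. ⊥bis P5·P2 via (11.12,76.07): [(0, 65.4201) (12.9575, 91) (0, 91)]  |A|=165.7254
5. ⊥bis P5·P3 via (10.1,76.86): [(0, 65.4201) (12.9575, 91) (0, 91)]  |A|=165.7254
6. ⊥bis P5·P4 via (6.075,68.42): [(0, 68.2833) (1.4671, 68.3163) (12.9575, 91) (0, 91)]  |A|=163.6253
7. ⊥bis P5·P6 via (10.875,69.195): [(0, 68.2833) (1.4671, 68.3163) (12.9575, 91) (0, 91)]  |A|=163.6253
8. canonical 4-gon: [(0, 68.2833) (1.4671, 68.3163) (12.9575, 91) (0, 91)]
9. shoelace: 163.6253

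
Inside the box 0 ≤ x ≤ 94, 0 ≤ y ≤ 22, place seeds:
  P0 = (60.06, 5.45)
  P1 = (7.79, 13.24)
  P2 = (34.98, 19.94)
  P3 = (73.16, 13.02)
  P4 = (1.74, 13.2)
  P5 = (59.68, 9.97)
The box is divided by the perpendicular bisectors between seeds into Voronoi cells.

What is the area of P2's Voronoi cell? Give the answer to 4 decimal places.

Area of P2's cell: 501.8390

1. box [0,94]×[0,22]: [(0, 0) (94, 0) (94, 22) (0, 22)]
2. ⊥bis P2·P0 via (47.52,12.695): [(0, 0) (40.1854, 0) (52.896, 22) (0, 22)]  |A|=1023.8957
3. ⊥bis P2·P1 via (21.385,16.59): [(25.473, 0) (40.1854, 0) (52.896, 22) (20.0519, 22)]  |A|=523.1216
4. ⊥bis P2·P3 via (54.07,16.48): [(25.473, 0) (40.1854, 0) (52.896, 22) (20.0519, 22)]  |A|=523.1216
5. ⊥bis P2·P4 via (18.36,16.57): [(25.473, 0) (40.1854, 0) (52.896, 22) (20.0519, 22)]  |A|=523.1216
6. ⊥bis P2·P5 via (47.33,14.955): [(25.473, 0) (40.1854, 0) (43.8624, 6.3642) (50.1737, 22) (20.0519, 22)]  |A|=501.839
7. canonical 5-gon: [(25.473, 0) (40.1854, 0) (43.8624, 6.3642) (50.1737, 22) (20.0519, 22)]
8. shoelace: 501.839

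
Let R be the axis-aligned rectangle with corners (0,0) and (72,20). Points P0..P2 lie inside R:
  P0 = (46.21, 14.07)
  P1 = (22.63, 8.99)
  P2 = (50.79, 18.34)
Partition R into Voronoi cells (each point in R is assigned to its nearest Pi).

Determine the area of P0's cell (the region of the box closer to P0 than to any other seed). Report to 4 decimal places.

Area of P0's cell: 390.7079

1. box [0,72]×[0,20]: [(0, 0) (72, 0) (72, 20) (0, 20)]
2. ⊥bis P0·P1 via (34.42,11.53): [(36.904, 0) (72, 0) (72, 20) (32.5953, 20)]  |A|=745.0076
3. ⊥bis P0·P2 via (48.5,16.205): [(36.904, 0) (63.6082, 0) (44.9619, 20) (32.5953, 20)]  |A|=390.7079
4. canonical 4-gon: [(36.904, 0) (63.6082, 0) (44.9619, 20) (32.5953, 20)]
5. shoelace: 390.7079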